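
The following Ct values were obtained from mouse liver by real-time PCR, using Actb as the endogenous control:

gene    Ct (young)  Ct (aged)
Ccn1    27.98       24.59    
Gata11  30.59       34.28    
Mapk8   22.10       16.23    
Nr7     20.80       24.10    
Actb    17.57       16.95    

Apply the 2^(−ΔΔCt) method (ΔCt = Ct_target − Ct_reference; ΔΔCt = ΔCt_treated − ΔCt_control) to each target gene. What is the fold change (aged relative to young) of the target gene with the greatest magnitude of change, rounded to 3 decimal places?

Ccn1: ΔΔCt = (24.59−16.95) − (27.98−17.57) = 7.64 − 10.41 = -2.77; fold change = 2^2.77 = 6.821
Gata11: ΔΔCt = (34.28−16.95) − (30.59−17.57) = 17.33 − 13.02 = 4.31; fold change = 2^-4.31 = 0.050
Mapk8: ΔΔCt = (16.23−16.95) − (22.10−17.57) = -0.72 − 4.53 = -5.25; fold change = 2^5.25 = 38.055
Nr7: ΔΔCt = (24.10−16.95) − (20.80−17.57) = 7.15 − 3.23 = 3.92; fold change = 2^-3.92 = 0.066
Mapk8 has the largest |ΔΔCt| = 5.25.

38.055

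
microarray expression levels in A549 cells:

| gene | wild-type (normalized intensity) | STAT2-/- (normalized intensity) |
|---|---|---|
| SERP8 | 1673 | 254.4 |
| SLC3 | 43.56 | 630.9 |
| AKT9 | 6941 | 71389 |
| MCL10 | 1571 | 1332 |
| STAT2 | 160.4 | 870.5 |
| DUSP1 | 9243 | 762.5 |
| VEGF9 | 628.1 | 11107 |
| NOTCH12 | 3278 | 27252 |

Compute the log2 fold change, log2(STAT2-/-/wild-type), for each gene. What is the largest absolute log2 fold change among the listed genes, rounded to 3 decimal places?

log2(254.4/1673) = -2.717  (SERP8)
log2(630.9/43.56) = 3.856  (SLC3)
log2(71389/6941) = 3.362  (AKT9)
log2(1332/1571) = -0.238  (MCL10)
log2(870.5/160.4) = 2.440  (STAT2)
log2(762.5/9243) = -3.600  (DUSP1)
log2(11107/628.1) = 4.144  (VEGF9)
log2(27252/3278) = 3.055  (NOTCH12)
The largest magnitude belongs to VEGF9.

4.144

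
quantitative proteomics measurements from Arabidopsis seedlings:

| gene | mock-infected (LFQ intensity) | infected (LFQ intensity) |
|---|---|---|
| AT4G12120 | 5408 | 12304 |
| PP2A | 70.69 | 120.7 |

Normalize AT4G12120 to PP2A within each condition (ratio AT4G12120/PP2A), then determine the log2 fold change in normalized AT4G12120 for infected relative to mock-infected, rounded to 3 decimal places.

AT4G12120/PP2A (mock-infected) = 5408 / 70.69 = 76.503
AT4G12120/PP2A (infected) = 12304 / 120.7 = 101.94
Fold change = 101.94 / 76.503 = 1.3325
log2(1.3325) = 0.4141

0.414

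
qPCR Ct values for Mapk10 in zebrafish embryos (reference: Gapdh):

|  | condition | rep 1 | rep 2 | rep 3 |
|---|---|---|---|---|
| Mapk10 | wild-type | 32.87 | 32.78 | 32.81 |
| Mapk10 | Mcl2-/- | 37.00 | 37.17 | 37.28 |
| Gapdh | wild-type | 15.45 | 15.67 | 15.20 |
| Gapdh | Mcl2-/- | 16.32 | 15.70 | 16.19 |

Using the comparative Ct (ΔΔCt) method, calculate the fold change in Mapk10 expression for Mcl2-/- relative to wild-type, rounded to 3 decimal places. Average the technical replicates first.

Mean Ct: Mapk10 wild-type 32.820; Mapk10 Mcl2-/- 37.150; Gapdh wild-type 15.440; Gapdh Mcl2-/- 16.070
ΔCt(wild-type) = 32.820 − 15.440 = 17.380
ΔCt(Mcl2-/-) = 37.150 − 16.070 = 21.080
ΔΔCt = 21.080 − 17.380 = 3.700
Fold change = 2^(−3.700) = 0.0769

0.077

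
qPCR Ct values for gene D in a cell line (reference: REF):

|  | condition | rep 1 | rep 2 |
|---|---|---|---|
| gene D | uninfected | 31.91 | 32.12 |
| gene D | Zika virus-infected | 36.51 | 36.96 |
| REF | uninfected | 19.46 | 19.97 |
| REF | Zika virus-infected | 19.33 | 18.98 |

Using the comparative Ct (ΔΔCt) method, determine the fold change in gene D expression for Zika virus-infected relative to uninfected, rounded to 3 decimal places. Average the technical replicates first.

0.026

Mean Ct: gene D uninfected 32.015; gene D Zika virus-infected 36.735; REF uninfected 19.715; REF Zika virus-infected 19.155
ΔCt(uninfected) = 32.015 − 19.715 = 12.300
ΔCt(Zika virus-infected) = 36.735 − 19.155 = 17.580
ΔΔCt = 17.580 − 12.300 = 5.280
Fold change = 2^(−5.280) = 0.0257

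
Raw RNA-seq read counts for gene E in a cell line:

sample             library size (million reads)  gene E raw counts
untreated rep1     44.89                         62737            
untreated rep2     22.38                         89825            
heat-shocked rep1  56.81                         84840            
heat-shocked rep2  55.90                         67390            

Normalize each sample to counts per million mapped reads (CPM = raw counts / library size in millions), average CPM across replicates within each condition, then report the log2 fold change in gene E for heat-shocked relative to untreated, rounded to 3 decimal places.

-1.004

CPM(untreated rep1) = 62737 / 44.89 = 1397.5718
CPM(untreated rep2) = 89825 / 22.38 = 4013.6282
CPM(heat-shocked rep1) = 84840 / 56.81 = 1493.3990
CPM(heat-shocked rep2) = 67390 / 55.90 = 1205.5456
mean CPM(untreated) = 2705.6000; mean CPM(heat-shocked) = 1349.4723
Fold change = 1349.4723 / 2705.6000 = 0.49877
log2(0.49877) = -1.0036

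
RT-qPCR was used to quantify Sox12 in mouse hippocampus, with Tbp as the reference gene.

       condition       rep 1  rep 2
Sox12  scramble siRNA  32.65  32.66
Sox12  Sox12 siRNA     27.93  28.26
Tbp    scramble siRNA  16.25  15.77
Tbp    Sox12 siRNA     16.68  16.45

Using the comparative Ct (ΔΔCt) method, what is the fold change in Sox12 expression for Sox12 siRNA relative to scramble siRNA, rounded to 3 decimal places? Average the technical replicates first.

34.655

Mean Ct: Sox12 scramble siRNA 32.655; Sox12 Sox12 siRNA 28.095; Tbp scramble siRNA 16.010; Tbp Sox12 siRNA 16.565
ΔCt(scramble siRNA) = 32.655 − 16.010 = 16.645
ΔCt(Sox12 siRNA) = 28.095 − 16.565 = 11.530
ΔΔCt = 11.530 − 16.645 = -5.115
Fold change = 2^(−(-5.115)) = 2^5.115 = 34.6552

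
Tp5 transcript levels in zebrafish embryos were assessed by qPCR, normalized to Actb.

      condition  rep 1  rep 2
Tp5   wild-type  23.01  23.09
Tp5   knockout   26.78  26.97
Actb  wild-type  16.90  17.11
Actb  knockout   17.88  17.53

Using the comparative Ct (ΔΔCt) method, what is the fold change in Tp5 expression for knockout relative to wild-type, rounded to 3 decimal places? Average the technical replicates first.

0.115

Mean Ct: Tp5 wild-type 23.050; Tp5 knockout 26.875; Actb wild-type 17.005; Actb knockout 17.705
ΔCt(wild-type) = 23.050 − 17.005 = 6.045
ΔCt(knockout) = 26.875 − 17.705 = 9.170
ΔΔCt = 9.170 − 6.045 = 3.125
Fold change = 2^(−3.125) = 0.1146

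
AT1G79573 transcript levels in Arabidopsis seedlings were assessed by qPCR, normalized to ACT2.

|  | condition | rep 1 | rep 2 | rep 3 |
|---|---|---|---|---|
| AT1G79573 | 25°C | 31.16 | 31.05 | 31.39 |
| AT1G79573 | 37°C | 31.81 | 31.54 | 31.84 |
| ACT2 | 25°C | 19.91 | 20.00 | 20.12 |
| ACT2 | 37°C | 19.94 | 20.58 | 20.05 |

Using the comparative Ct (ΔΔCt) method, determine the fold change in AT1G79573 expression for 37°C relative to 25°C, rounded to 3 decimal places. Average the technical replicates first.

Mean Ct: AT1G79573 25°C 31.200; AT1G79573 37°C 31.730; ACT2 25°C 20.010; ACT2 37°C 20.190
ΔCt(25°C) = 31.200 − 20.010 = 11.190
ΔCt(37°C) = 31.730 − 20.190 = 11.540
ΔΔCt = 11.540 − 11.190 = 0.350
Fold change = 2^(−0.350) = 0.7846

0.785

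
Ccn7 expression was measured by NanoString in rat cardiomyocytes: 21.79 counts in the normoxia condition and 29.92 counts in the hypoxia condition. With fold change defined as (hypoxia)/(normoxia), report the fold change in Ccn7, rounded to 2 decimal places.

1.37

Fold change = 29.92 / 21.79 = 1.373
Ccn7 is upregulated.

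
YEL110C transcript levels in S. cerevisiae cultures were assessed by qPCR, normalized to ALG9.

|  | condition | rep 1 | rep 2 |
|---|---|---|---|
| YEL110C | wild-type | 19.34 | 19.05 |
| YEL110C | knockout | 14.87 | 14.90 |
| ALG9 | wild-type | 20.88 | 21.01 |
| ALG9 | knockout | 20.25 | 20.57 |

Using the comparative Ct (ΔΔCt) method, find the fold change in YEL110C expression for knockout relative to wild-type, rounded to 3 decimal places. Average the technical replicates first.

Mean Ct: YEL110C wild-type 19.195; YEL110C knockout 14.885; ALG9 wild-type 20.945; ALG9 knockout 20.410
ΔCt(wild-type) = 19.195 − 20.945 = -1.750
ΔCt(knockout) = 14.885 − 20.410 = -5.525
ΔΔCt = -5.525 − (-1.750) = -3.775
Fold change = 2^(−(-3.775)) = 2^3.775 = 13.6895

13.690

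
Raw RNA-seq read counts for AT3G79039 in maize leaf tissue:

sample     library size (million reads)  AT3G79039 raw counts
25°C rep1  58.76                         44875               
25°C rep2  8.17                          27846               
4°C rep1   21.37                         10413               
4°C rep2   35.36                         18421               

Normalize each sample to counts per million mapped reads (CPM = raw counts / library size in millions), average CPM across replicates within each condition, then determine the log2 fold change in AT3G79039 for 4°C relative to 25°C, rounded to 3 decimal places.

-2.049

CPM(25°C rep1) = 44875 / 58.76 = 763.6998
CPM(25°C rep2) = 27846 / 8.17 = 3408.3231
CPM(4°C rep1) = 10413 / 21.37 = 487.2719
CPM(4°C rep2) = 18421 / 35.36 = 520.9559
mean CPM(25°C) = 2086.0115; mean CPM(4°C) = 504.1139
Fold change = 504.1139 / 2086.0115 = 0.24166
log2(0.24166) = -2.0489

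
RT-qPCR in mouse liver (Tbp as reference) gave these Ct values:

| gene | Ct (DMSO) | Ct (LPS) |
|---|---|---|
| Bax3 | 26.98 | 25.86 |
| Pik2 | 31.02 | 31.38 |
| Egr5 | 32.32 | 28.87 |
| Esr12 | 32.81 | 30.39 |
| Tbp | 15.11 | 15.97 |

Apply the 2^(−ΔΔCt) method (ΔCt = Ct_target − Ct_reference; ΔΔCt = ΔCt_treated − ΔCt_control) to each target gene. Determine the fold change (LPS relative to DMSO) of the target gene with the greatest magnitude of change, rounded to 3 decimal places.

19.835

Bax3: ΔΔCt = (25.86−15.97) − (26.98−15.11) = 9.89 − 11.87 = -1.98; fold change = 2^1.98 = 3.945
Pik2: ΔΔCt = (31.38−15.97) − (31.02−15.11) = 15.41 − 15.91 = -0.50; fold change = 2^0.50 = 1.414
Egr5: ΔΔCt = (28.87−15.97) − (32.32−15.11) = 12.90 − 17.21 = -4.31; fold change = 2^4.31 = 19.835
Esr12: ΔΔCt = (30.39−15.97) − (32.81−15.11) = 14.42 − 17.70 = -3.28; fold change = 2^3.28 = 9.714
Egr5 has the largest |ΔΔCt| = 4.31.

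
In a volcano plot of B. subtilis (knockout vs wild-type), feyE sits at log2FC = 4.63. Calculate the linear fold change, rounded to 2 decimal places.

24.76

Fold change = 2^(4.63) = 24.761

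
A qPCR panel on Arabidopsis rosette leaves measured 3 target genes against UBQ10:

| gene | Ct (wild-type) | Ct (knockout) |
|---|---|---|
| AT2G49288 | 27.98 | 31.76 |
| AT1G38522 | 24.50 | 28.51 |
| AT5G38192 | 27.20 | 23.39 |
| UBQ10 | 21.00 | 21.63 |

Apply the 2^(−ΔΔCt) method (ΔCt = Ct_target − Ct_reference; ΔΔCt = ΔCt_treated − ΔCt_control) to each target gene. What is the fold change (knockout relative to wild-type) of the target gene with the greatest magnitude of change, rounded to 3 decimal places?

AT2G49288: ΔΔCt = (31.76−21.63) − (27.98−21.00) = 10.13 − 6.98 = 3.15; fold change = 2^-3.15 = 0.113
AT1G38522: ΔΔCt = (28.51−21.63) − (24.50−21.00) = 6.88 − 3.50 = 3.38; fold change = 2^-3.38 = 0.096
AT5G38192: ΔΔCt = (23.39−21.63) − (27.20−21.00) = 1.76 − 6.20 = -4.44; fold change = 2^4.44 = 21.706
AT5G38192 has the largest |ΔΔCt| = 4.44.

21.706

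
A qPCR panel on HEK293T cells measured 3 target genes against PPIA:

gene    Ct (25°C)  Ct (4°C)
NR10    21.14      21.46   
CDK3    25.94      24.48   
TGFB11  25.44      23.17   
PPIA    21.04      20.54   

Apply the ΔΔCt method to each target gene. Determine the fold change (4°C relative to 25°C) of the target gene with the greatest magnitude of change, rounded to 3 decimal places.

3.411

NR10: ΔΔCt = (21.46−20.54) − (21.14−21.04) = 0.92 − 0.10 = 0.82; fold change = 2^-0.82 = 0.566
CDK3: ΔΔCt = (24.48−20.54) − (25.94−21.04) = 3.94 − 4.90 = -0.96; fold change = 2^0.96 = 1.945
TGFB11: ΔΔCt = (23.17−20.54) − (25.44−21.04) = 2.63 − 4.40 = -1.77; fold change = 2^1.77 = 3.411
TGFB11 has the largest |ΔΔCt| = 1.77.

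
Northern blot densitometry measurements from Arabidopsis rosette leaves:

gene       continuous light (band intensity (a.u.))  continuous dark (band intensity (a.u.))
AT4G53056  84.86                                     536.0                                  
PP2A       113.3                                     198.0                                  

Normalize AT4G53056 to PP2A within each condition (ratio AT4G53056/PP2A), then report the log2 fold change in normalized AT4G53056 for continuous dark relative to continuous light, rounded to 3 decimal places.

1.854

AT4G53056/PP2A (continuous light) = 84.86 / 113.3 = 0.74898
AT4G53056/PP2A (continuous dark) = 536.0 / 198.0 = 2.7071
Fold change = 2.7071 / 0.74898 = 3.6143
log2(3.6143) = 1.8537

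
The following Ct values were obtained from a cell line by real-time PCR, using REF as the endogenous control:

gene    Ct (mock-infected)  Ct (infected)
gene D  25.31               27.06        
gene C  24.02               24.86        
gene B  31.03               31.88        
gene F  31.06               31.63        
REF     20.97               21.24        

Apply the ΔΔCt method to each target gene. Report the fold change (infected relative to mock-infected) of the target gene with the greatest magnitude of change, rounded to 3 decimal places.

0.358

gene D: ΔΔCt = (27.06−21.24) − (25.31−20.97) = 5.82 − 4.34 = 1.48; fold change = 2^-1.48 = 0.358
gene C: ΔΔCt = (24.86−21.24) − (24.02−20.97) = 3.62 − 3.05 = 0.57; fold change = 2^-0.57 = 0.674
gene B: ΔΔCt = (31.88−21.24) − (31.03−20.97) = 10.64 − 10.06 = 0.58; fold change = 2^-0.58 = 0.669
gene F: ΔΔCt = (31.63−21.24) − (31.06−20.97) = 10.39 − 10.09 = 0.30; fold change = 2^-0.30 = 0.812
gene D has the largest |ΔΔCt| = 1.48.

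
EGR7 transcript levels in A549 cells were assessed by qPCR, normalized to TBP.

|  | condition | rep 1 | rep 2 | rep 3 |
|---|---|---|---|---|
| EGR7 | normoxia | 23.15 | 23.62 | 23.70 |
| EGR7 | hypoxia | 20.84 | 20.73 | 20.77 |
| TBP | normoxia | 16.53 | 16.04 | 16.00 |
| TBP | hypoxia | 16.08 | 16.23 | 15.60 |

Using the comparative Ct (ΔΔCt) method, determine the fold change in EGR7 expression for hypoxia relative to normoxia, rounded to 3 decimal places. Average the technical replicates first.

Mean Ct: EGR7 normoxia 23.490; EGR7 hypoxia 20.780; TBP normoxia 16.190; TBP hypoxia 15.970
ΔCt(normoxia) = 23.490 − 16.190 = 7.300
ΔCt(hypoxia) = 20.780 − 15.970 = 4.810
ΔΔCt = 4.810 − 7.300 = -2.490
Fold change = 2^(−(-2.490)) = 2^2.490 = 5.6178

5.618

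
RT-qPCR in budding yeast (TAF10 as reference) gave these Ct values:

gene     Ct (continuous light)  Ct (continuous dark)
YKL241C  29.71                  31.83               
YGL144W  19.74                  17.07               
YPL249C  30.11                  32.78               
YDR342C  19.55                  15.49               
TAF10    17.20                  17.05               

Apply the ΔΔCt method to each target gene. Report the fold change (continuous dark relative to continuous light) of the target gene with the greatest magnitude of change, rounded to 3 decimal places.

15.032

YKL241C: ΔΔCt = (31.83−17.05) − (29.71−17.20) = 14.78 − 12.51 = 2.27; fold change = 2^-2.27 = 0.207
YGL144W: ΔΔCt = (17.07−17.05) − (19.74−17.20) = 0.02 − 2.54 = -2.52; fold change = 2^2.52 = 5.736
YPL249C: ΔΔCt = (32.78−17.05) − (30.11−17.20) = 15.73 − 12.91 = 2.82; fold change = 2^-2.82 = 0.142
YDR342C: ΔΔCt = (15.49−17.05) − (19.55−17.20) = -1.56 − 2.35 = -3.91; fold change = 2^3.91 = 15.032
YDR342C has the largest |ΔΔCt| = 3.91.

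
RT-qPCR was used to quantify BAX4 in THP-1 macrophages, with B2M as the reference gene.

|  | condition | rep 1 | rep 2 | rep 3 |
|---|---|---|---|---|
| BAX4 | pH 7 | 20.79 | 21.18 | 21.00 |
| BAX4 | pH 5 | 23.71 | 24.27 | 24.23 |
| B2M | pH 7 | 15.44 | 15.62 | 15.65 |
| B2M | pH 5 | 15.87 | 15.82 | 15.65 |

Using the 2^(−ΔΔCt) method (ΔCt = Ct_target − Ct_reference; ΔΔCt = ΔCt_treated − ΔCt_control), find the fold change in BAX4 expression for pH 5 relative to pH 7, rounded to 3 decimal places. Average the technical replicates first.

Mean Ct: BAX4 pH 7 20.990; BAX4 pH 5 24.070; B2M pH 7 15.570; B2M pH 5 15.780
ΔCt(pH 7) = 20.990 − 15.570 = 5.420
ΔCt(pH 5) = 24.070 − 15.780 = 8.290
ΔΔCt = 8.290 − 5.420 = 2.870
Fold change = 2^(−2.870) = 0.1368

0.137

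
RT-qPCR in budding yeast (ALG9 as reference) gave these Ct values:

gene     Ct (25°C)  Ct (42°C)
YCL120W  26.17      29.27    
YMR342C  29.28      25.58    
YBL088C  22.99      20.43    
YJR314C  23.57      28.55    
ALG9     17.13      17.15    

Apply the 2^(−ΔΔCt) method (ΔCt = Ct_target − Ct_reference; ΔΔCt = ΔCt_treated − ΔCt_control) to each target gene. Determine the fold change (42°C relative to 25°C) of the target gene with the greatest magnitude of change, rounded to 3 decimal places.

YCL120W: ΔΔCt = (29.27−17.15) − (26.17−17.13) = 12.12 − 9.04 = 3.08; fold change = 2^-3.08 = 0.118
YMR342C: ΔΔCt = (25.58−17.15) − (29.28−17.13) = 8.43 − 12.15 = -3.72; fold change = 2^3.72 = 13.177
YBL088C: ΔΔCt = (20.43−17.15) − (22.99−17.13) = 3.28 − 5.86 = -2.58; fold change = 2^2.58 = 5.979
YJR314C: ΔΔCt = (28.55−17.15) − (23.57−17.13) = 11.40 − 6.44 = 4.96; fold change = 2^-4.96 = 0.032
YJR314C has the largest |ΔΔCt| = 4.96.

0.032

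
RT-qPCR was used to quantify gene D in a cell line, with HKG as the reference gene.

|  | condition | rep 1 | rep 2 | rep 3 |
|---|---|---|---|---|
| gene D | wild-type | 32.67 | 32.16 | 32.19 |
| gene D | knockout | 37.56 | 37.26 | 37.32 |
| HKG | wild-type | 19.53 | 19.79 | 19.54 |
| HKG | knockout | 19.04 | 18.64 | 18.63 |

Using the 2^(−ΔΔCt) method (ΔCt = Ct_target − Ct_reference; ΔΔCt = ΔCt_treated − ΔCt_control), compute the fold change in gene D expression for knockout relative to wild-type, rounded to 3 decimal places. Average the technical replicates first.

Mean Ct: gene D wild-type 32.340; gene D knockout 37.380; HKG wild-type 19.620; HKG knockout 18.770
ΔCt(wild-type) = 32.340 − 19.620 = 12.720
ΔCt(knockout) = 37.380 − 18.770 = 18.610
ΔΔCt = 18.610 − 12.720 = 5.890
Fold change = 2^(−5.890) = 0.0169

0.017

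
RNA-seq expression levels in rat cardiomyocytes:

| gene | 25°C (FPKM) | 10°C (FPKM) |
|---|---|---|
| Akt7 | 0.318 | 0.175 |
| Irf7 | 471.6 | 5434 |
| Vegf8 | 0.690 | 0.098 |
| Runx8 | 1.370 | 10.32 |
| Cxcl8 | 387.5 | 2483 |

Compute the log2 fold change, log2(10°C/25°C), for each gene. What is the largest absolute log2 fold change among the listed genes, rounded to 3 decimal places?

log2(0.175/0.318) = -0.862  (Akt7)
log2(5434/471.6) = 3.526  (Irf7)
log2(0.098/0.690) = -2.816  (Vegf8)
log2(10.32/1.370) = 2.913  (Runx8)
log2(2483/387.5) = 2.680  (Cxcl8)
The largest magnitude belongs to Irf7.

3.526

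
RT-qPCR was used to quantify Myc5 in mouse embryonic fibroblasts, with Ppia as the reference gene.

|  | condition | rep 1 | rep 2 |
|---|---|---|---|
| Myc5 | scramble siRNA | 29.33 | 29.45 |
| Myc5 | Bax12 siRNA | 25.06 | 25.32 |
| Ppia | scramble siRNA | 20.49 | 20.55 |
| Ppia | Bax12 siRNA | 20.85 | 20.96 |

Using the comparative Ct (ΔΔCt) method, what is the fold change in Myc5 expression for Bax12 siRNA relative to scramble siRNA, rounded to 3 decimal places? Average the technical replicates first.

24.001

Mean Ct: Myc5 scramble siRNA 29.390; Myc5 Bax12 siRNA 25.190; Ppia scramble siRNA 20.520; Ppia Bax12 siRNA 20.905
ΔCt(scramble siRNA) = 29.390 − 20.520 = 8.870
ΔCt(Bax12 siRNA) = 25.190 − 20.905 = 4.285
ΔΔCt = 4.285 − 8.870 = -4.585
Fold change = 2^(−(-4.585)) = 2^4.585 = 24.0006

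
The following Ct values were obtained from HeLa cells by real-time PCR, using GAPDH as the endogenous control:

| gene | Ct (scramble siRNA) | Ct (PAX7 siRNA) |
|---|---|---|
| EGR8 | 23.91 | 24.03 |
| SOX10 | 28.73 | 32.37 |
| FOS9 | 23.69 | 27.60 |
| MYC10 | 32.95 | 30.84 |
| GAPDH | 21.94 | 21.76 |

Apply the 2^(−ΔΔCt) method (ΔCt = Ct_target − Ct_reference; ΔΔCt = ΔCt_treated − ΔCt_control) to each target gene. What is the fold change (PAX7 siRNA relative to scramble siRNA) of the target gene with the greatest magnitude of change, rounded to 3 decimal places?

0.059

EGR8: ΔΔCt = (24.03−21.76) − (23.91−21.94) = 2.27 − 1.97 = 0.30; fold change = 2^-0.30 = 0.812
SOX10: ΔΔCt = (32.37−21.76) − (28.73−21.94) = 10.61 − 6.79 = 3.82; fold change = 2^-3.82 = 0.071
FOS9: ΔΔCt = (27.60−21.76) − (23.69−21.94) = 5.84 − 1.75 = 4.09; fold change = 2^-4.09 = 0.059
MYC10: ΔΔCt = (30.84−21.76) − (32.95−21.94) = 9.08 − 11.01 = -1.93; fold change = 2^1.93 = 3.811
FOS9 has the largest |ΔΔCt| = 4.09.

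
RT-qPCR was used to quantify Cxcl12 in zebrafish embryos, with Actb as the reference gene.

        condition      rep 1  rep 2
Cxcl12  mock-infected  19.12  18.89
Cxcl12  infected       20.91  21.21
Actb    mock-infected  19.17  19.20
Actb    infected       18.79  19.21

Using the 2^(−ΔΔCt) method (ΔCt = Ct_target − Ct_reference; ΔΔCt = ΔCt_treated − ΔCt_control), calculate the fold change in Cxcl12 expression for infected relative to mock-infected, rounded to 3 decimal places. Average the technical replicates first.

0.212

Mean Ct: Cxcl12 mock-infected 19.005; Cxcl12 infected 21.060; Actb mock-infected 19.185; Actb infected 19.000
ΔCt(mock-infected) = 19.005 − 19.185 = -0.180
ΔCt(infected) = 21.060 − 19.000 = 2.060
ΔΔCt = 2.060 − (-0.180) = 2.240
Fold change = 2^(−2.240) = 0.2117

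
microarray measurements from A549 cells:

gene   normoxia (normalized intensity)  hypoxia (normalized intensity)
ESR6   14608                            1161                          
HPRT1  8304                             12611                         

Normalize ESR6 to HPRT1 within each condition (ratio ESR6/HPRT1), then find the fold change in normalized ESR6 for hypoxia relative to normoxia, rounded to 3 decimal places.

0.052

ESR6/HPRT1 (normoxia) = 14608 / 8304 = 1.7592
ESR6/HPRT1 (hypoxia) = 1161 / 12611 = 0.092062
Fold change = 0.092062 / 1.7592 = 0.0523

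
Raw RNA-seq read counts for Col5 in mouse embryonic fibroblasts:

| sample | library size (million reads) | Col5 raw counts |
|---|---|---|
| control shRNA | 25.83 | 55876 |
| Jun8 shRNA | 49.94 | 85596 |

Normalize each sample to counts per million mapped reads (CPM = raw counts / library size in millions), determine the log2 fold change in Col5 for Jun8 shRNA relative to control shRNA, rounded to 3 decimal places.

-0.336

CPM(control shRNA) = 55876 / 25.83 = 2163.2211
CPM(Jun8 shRNA) = 85596 / 49.94 = 1713.9768
Fold change = 1713.9768 / 2163.2211 = 0.79233
log2(0.79233) = -0.3358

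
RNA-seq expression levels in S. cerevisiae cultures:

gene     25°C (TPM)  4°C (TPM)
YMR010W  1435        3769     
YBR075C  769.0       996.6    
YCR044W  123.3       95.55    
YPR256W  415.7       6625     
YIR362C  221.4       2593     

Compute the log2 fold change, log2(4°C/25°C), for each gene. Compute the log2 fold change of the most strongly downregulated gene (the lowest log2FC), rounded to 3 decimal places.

-0.368

log2(3769/1435) = 1.393  (YMR010W)
log2(996.6/769.0) = 0.374  (YBR075C)
log2(95.55/123.3) = -0.368  (YCR044W)
log2(6625/415.7) = 3.994  (YPR256W)
log2(2593/221.4) = 3.550  (YIR362C)
YCR044W is most strongly downregulated.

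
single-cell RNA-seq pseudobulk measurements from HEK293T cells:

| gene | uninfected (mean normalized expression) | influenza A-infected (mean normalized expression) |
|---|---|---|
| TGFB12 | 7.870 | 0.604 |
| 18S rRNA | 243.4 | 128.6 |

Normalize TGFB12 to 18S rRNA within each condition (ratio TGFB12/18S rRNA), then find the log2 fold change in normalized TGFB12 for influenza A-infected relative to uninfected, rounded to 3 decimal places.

-2.783

TGFB12/18S rRNA (uninfected) = 7.870 / 243.4 = 0.032334
TGFB12/18S rRNA (influenza A-infected) = 0.604 / 128.6 = 0.0046967
Fold change = 0.0046967 / 0.032334 = 0.1453
log2(0.1453) = -2.7833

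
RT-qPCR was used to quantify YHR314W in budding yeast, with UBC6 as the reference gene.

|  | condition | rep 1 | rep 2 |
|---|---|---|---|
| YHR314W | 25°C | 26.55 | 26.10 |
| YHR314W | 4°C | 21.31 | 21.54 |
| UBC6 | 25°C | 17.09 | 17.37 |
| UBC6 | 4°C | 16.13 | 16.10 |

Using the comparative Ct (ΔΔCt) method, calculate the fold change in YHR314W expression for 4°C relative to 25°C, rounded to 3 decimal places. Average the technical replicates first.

13.785

Mean Ct: YHR314W 25°C 26.325; YHR314W 4°C 21.425; UBC6 25°C 17.230; UBC6 4°C 16.115
ΔCt(25°C) = 26.325 − 17.230 = 9.095
ΔCt(4°C) = 21.425 − 16.115 = 5.310
ΔΔCt = 5.310 − 9.095 = -3.785
Fold change = 2^(−(-3.785)) = 2^3.785 = 13.7847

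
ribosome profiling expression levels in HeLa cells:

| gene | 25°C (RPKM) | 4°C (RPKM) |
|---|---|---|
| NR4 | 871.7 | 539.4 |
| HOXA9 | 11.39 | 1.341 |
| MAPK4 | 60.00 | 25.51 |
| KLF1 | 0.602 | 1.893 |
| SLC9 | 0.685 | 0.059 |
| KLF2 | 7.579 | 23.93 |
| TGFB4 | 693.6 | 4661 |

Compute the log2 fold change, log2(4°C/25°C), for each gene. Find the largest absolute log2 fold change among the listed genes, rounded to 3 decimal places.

log2(539.4/871.7) = -0.692  (NR4)
log2(1.341/11.39) = -3.086  (HOXA9)
log2(25.51/60.00) = -1.234  (MAPK4)
log2(1.893/0.602) = 1.653  (KLF1)
log2(0.059/0.685) = -3.537  (SLC9)
log2(23.93/7.579) = 1.659  (KLF2)
log2(4661/693.6) = 2.748  (TGFB4)
The largest magnitude belongs to SLC9.

3.537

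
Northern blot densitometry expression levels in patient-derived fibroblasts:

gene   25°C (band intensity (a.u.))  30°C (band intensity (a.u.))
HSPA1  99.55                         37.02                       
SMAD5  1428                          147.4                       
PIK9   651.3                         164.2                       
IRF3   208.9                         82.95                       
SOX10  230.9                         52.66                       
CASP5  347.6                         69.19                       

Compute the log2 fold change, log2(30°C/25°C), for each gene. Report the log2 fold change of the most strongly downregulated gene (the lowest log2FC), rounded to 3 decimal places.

log2(37.02/99.55) = -1.427  (HSPA1)
log2(147.4/1428) = -3.276  (SMAD5)
log2(164.2/651.3) = -1.988  (PIK9)
log2(82.95/208.9) = -1.332  (IRF3)
log2(52.66/230.9) = -2.132  (SOX10)
log2(69.19/347.6) = -2.329  (CASP5)
SMAD5 is most strongly downregulated.

-3.276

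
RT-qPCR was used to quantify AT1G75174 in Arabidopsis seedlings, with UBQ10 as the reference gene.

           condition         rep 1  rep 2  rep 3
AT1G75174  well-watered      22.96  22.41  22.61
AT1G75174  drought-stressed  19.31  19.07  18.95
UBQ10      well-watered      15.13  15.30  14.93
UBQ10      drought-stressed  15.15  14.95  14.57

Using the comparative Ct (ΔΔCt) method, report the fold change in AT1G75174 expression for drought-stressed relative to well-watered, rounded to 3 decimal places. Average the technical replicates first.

9.987

Mean Ct: AT1G75174 well-watered 22.660; AT1G75174 drought-stressed 19.110; UBQ10 well-watered 15.120; UBQ10 drought-stressed 14.890
ΔCt(well-watered) = 22.660 − 15.120 = 7.540
ΔCt(drought-stressed) = 19.110 − 14.890 = 4.220
ΔΔCt = 4.220 − 7.540 = -3.320
Fold change = 2^(−(-3.320)) = 2^3.320 = 9.9866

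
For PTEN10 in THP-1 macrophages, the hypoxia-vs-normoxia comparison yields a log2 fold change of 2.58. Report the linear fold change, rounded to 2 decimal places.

5.98

Fold change = 2^(2.58) = 5.979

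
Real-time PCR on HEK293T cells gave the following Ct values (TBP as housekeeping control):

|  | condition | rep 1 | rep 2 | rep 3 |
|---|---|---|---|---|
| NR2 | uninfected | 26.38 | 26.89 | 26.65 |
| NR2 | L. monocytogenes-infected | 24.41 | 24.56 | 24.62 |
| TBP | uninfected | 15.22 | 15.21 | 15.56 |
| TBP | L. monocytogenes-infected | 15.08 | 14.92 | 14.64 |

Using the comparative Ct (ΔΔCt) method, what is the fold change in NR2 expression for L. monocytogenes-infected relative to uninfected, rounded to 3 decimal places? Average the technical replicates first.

Mean Ct: NR2 uninfected 26.640; NR2 L. monocytogenes-infected 24.530; TBP uninfected 15.330; TBP L. monocytogenes-infected 14.880
ΔCt(uninfected) = 26.640 − 15.330 = 11.310
ΔCt(L. monocytogenes-infected) = 24.530 − 14.880 = 9.650
ΔΔCt = 9.650 − 11.310 = -1.660
Fold change = 2^(−(-1.660)) = 2^1.660 = 3.1602

3.160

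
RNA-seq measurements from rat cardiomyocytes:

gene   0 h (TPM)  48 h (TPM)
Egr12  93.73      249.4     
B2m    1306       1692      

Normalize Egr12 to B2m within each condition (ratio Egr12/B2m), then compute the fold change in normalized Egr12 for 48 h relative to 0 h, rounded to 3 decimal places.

Egr12/B2m (0 h) = 93.73 / 1306 = 0.071769
Egr12/B2m (48 h) = 249.4 / 1692 = 0.1474
Fold change = 0.1474 / 0.071769 = 2.0538

2.054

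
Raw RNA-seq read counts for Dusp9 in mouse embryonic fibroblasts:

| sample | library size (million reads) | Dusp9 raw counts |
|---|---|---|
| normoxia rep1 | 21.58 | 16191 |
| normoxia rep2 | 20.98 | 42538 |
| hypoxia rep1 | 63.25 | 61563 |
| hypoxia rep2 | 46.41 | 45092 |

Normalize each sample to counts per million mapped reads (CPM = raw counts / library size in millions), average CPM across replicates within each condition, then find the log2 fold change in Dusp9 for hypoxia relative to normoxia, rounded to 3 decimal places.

CPM(normoxia rep1) = 16191 / 21.58 = 750.2780
CPM(normoxia rep2) = 42538 / 20.98 = 2027.5500
CPM(hypoxia rep1) = 61563 / 63.25 = 973.3281
CPM(hypoxia rep2) = 45092 / 46.41 = 971.6009
mean CPM(normoxia) = 1388.9140; mean CPM(hypoxia) = 972.4645
Fold change = 972.4645 / 1388.9140 = 0.70016
log2(0.70016) = -0.5142

-0.514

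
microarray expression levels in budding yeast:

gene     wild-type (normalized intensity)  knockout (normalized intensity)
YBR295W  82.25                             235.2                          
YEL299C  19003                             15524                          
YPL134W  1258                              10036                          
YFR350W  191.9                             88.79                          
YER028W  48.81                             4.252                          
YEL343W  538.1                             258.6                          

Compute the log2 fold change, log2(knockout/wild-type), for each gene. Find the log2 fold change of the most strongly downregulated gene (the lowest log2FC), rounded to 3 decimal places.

log2(235.2/82.25) = 1.516  (YBR295W)
log2(15524/19003) = -0.292  (YEL299C)
log2(10036/1258) = 2.996  (YPL134W)
log2(88.79/191.9) = -1.112  (YFR350W)
log2(4.252/48.81) = -3.521  (YER028W)
log2(258.6/538.1) = -1.057  (YEL343W)
YER028W is most strongly downregulated.

-3.521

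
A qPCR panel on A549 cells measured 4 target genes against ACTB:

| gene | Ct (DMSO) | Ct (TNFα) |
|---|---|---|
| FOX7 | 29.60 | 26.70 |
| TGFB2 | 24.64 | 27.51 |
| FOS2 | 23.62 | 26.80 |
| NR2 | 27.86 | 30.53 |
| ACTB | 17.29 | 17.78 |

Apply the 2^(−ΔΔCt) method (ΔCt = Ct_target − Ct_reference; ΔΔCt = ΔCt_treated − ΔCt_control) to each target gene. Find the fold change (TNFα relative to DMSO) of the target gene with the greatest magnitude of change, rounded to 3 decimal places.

10.483

FOX7: ΔΔCt = (26.70−17.78) − (29.60−17.29) = 8.92 − 12.31 = -3.39; fold change = 2^3.39 = 10.483
TGFB2: ΔΔCt = (27.51−17.78) − (24.64−17.29) = 9.73 − 7.35 = 2.38; fold change = 2^-2.38 = 0.192
FOS2: ΔΔCt = (26.80−17.78) − (23.62−17.29) = 9.02 − 6.33 = 2.69; fold change = 2^-2.69 = 0.155
NR2: ΔΔCt = (30.53−17.78) − (27.86−17.29) = 12.75 − 10.57 = 2.18; fold change = 2^-2.18 = 0.221
FOX7 has the largest |ΔΔCt| = 3.39.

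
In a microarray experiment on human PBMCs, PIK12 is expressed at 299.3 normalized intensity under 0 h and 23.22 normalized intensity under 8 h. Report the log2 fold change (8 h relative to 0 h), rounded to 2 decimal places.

-3.69

Fold change = 23.22 / 299.3 = 0.0776
log2(0.0776) = -3.688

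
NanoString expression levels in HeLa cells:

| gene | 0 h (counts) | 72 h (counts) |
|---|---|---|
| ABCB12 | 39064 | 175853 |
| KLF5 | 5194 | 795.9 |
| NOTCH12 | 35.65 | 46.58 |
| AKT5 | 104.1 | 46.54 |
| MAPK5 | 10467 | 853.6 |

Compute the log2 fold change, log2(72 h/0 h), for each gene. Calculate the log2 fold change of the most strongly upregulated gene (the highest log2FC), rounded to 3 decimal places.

2.170

log2(175853/39064) = 2.170  (ABCB12)
log2(795.9/5194) = -2.706  (KLF5)
log2(46.58/35.65) = 0.386  (NOTCH12)
log2(46.54/104.1) = -1.161  (AKT5)
log2(853.6/10467) = -3.616  (MAPK5)
ABCB12 is most strongly upregulated.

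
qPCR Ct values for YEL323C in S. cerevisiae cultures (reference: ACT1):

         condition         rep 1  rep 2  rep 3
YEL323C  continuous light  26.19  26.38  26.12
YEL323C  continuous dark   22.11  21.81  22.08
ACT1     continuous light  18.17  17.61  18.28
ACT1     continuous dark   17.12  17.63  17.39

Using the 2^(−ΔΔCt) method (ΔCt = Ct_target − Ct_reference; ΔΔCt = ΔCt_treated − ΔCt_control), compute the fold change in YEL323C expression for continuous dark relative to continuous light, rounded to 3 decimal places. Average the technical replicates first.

12.042

Mean Ct: YEL323C continuous light 26.230; YEL323C continuous dark 22.000; ACT1 continuous light 18.020; ACT1 continuous dark 17.380
ΔCt(continuous light) = 26.230 − 18.020 = 8.210
ΔCt(continuous dark) = 22.000 − 17.380 = 4.620
ΔΔCt = 4.620 − 8.210 = -3.590
Fold change = 2^(−(-3.590)) = 2^3.590 = 12.0420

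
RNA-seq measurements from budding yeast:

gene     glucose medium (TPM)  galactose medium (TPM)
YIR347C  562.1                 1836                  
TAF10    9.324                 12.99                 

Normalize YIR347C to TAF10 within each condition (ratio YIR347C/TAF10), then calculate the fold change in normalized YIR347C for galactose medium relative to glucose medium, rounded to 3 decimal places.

YIR347C/TAF10 (glucose medium) = 562.1 / 9.324 = 60.285
YIR347C/TAF10 (galactose medium) = 1836 / 12.99 = 141.34
Fold change = 141.34 / 60.285 = 2.3445

2.345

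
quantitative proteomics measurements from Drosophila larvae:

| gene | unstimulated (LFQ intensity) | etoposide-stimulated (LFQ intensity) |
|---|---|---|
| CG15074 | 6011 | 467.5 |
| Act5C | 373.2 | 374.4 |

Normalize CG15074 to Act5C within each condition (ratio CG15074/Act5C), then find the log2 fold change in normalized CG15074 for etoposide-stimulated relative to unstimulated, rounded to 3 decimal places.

-3.689

CG15074/Act5C (unstimulated) = 6011 / 373.2 = 16.107
CG15074/Act5C (etoposide-stimulated) = 467.5 / 374.4 = 1.2487
Fold change = 1.2487 / 16.107 = 0.0775
log2(0.0775) = -3.6892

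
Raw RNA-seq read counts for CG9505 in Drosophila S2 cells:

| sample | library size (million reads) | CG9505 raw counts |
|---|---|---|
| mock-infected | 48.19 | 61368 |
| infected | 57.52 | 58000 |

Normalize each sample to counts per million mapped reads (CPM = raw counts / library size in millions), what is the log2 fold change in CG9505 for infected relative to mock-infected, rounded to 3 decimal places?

CPM(mock-infected) = 61368 / 48.19 = 1273.4592
CPM(infected) = 58000 / 57.52 = 1008.3449
Fold change = 1008.3449 / 1273.4592 = 0.79182
log2(0.79182) = -0.3368

-0.337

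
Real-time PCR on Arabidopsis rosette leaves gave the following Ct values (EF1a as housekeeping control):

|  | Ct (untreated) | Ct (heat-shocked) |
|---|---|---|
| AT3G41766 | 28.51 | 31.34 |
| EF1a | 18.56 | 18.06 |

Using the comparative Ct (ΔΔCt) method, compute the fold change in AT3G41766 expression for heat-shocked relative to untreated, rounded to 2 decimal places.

ΔCt(untreated) = 28.510 − 18.560 = 9.950
ΔCt(heat-shocked) = 31.340 − 18.060 = 13.280
ΔΔCt = 13.280 − 9.950 = 3.330
Fold change = 2^(−3.330) = 0.099

0.10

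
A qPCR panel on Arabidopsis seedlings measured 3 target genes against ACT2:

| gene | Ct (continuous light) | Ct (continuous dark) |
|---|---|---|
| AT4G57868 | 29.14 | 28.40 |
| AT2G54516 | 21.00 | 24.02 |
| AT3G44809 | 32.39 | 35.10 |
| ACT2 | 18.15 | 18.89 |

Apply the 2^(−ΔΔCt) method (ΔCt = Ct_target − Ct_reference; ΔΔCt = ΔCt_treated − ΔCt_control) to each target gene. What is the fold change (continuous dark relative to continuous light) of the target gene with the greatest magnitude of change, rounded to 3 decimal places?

AT4G57868: ΔΔCt = (28.40−18.89) − (29.14−18.15) = 9.51 − 10.99 = -1.48; fold change = 2^1.48 = 2.789
AT2G54516: ΔΔCt = (24.02−18.89) − (21.00−18.15) = 5.13 − 2.85 = 2.28; fold change = 2^-2.28 = 0.206
AT3G44809: ΔΔCt = (35.10−18.89) − (32.39−18.15) = 16.21 − 14.24 = 1.97; fold change = 2^-1.97 = 0.255
AT2G54516 has the largest |ΔΔCt| = 2.28.

0.206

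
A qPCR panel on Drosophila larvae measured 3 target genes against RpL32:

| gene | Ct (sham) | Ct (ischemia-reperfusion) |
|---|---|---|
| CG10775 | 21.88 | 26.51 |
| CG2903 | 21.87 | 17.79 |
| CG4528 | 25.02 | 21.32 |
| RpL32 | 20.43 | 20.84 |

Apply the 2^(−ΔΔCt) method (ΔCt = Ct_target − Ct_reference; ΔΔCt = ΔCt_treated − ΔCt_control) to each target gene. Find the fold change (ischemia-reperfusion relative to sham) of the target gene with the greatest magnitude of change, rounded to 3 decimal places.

22.471

CG10775: ΔΔCt = (26.51−20.84) − (21.88−20.43) = 5.67 − 1.45 = 4.22; fold change = 2^-4.22 = 0.054
CG2903: ΔΔCt = (17.79−20.84) − (21.87−20.43) = -3.05 − 1.44 = -4.49; fold change = 2^4.49 = 22.471
CG4528: ΔΔCt = (21.32−20.84) − (25.02−20.43) = 0.48 − 4.59 = -4.11; fold change = 2^4.11 = 17.268
CG2903 has the largest |ΔΔCt| = 4.49.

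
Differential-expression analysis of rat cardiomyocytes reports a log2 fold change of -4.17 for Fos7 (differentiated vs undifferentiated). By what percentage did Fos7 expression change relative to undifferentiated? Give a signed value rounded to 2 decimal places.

Fold change = 2^(-4.17) = 0.0556
Percent change = (FC − 1) × 100% = (0.0556 − 1) × 100 = -94.44%

-94.44%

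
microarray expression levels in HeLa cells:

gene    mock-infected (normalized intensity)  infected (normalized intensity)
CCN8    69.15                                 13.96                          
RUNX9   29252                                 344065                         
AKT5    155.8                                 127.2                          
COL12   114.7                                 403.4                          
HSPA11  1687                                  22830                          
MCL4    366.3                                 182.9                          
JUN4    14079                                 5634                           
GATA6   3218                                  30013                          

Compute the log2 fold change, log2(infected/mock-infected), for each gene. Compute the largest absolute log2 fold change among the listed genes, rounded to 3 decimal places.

log2(13.96/69.15) = -2.308  (CCN8)
log2(344065/29252) = 3.556  (RUNX9)
log2(127.2/155.8) = -0.293  (AKT5)
log2(403.4/114.7) = 1.814  (COL12)
log2(22830/1687) = 3.758  (HSPA11)
log2(182.9/366.3) = -1.002  (MCL4)
log2(5634/14079) = -1.321  (JUN4)
log2(30013/3218) = 3.221  (GATA6)
The largest magnitude belongs to HSPA11.

3.758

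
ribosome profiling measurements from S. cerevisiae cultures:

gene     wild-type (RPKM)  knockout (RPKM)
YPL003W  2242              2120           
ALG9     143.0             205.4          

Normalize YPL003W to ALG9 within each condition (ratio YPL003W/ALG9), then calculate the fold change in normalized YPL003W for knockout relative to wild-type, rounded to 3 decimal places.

YPL003W/ALG9 (wild-type) = 2242 / 143.0 = 15.678
YPL003W/ALG9 (knockout) = 2120 / 205.4 = 10.321
Fold change = 10.321 / 15.678 = 0.6583

0.658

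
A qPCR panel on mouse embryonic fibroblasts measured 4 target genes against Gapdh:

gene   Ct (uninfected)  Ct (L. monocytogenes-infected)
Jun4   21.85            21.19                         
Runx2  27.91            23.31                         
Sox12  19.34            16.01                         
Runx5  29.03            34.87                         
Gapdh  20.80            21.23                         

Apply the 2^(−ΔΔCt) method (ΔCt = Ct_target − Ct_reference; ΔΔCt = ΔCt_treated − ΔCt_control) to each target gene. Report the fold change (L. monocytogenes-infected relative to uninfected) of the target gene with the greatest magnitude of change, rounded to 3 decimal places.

Jun4: ΔΔCt = (21.19−21.23) − (21.85−20.80) = -0.04 − 1.05 = -1.09; fold change = 2^1.09 = 2.129
Runx2: ΔΔCt = (23.31−21.23) − (27.91−20.80) = 2.08 − 7.11 = -5.03; fold change = 2^5.03 = 32.672
Sox12: ΔΔCt = (16.01−21.23) − (19.34−20.80) = -5.22 − (-1.46) = -3.76; fold change = 2^3.76 = 13.548
Runx5: ΔΔCt = (34.87−21.23) − (29.03−20.80) = 13.64 − 8.23 = 5.41; fold change = 2^-5.41 = 0.024
Runx5 has the largest |ΔΔCt| = 5.41.

0.024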